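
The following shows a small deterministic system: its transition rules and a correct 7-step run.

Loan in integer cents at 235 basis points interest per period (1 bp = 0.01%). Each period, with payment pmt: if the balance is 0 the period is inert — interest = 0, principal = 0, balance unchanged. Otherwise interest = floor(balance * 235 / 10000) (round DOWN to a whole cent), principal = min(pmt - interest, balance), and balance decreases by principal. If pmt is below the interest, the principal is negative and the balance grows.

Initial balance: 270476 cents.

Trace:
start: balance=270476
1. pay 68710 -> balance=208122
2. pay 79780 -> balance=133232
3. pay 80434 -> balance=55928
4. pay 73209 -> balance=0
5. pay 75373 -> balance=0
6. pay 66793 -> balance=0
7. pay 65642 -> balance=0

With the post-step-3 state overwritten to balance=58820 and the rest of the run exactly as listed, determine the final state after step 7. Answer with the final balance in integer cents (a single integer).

0

state after step 3 := balance=58820
4. pay 73209 -> balance=0
5. pay 75373 -> balance=0
6. pay 66793 -> balance=0
7. pay 65642 -> balance=0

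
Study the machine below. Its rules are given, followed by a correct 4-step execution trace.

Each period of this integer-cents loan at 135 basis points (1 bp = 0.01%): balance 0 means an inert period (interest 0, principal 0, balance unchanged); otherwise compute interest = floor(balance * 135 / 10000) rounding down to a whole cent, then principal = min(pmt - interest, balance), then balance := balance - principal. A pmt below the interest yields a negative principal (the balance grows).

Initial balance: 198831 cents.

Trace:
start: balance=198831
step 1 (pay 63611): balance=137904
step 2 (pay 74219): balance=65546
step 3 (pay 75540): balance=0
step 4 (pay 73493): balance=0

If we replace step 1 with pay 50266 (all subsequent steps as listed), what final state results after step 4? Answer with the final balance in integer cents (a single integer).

(re-executing from step 1 with the substitution; state before step 1: balance=198831)
step 1 (pay 50266): balance=151249
step 2 (pay 74219): balance=79071
step 3 (pay 75540): balance=4598
step 4 (pay 73493): balance=0

0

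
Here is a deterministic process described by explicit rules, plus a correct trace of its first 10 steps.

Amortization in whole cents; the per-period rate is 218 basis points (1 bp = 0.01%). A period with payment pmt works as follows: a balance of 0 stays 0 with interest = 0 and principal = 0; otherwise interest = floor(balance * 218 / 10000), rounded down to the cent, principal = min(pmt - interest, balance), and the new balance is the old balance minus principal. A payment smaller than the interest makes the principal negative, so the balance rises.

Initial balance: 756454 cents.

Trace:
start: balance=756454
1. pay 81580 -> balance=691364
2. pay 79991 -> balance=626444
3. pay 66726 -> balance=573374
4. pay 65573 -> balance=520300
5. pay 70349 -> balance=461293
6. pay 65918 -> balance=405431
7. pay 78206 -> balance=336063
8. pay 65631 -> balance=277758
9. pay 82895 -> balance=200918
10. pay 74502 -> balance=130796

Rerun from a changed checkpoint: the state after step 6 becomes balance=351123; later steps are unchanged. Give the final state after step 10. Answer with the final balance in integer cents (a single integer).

state after step 6 := balance=351123
7. pay 78206 -> balance=280571
8. pay 65631 -> balance=221056
9. pay 82895 -> balance=142980
10. pay 74502 -> balance=71594

71594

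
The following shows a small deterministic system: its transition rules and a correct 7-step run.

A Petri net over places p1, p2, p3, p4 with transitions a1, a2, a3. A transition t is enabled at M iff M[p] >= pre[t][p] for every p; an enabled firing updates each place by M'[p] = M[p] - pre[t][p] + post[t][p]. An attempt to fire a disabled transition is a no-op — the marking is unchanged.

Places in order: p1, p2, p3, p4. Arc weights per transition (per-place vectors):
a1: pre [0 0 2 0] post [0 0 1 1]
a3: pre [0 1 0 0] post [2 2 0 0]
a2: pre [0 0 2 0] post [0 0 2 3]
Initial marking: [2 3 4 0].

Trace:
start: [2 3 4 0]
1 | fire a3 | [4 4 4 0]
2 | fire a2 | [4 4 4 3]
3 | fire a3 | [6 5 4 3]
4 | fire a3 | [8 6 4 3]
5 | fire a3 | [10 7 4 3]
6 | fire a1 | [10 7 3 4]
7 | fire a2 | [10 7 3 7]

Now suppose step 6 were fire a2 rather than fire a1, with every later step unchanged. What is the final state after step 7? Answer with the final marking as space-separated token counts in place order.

10 7 4 9

(re-executing from step 6 with the substitution; state before step 6: [10 7 4 3])
6 | fire a2 | [10 7 4 6]
7 | fire a2 | [10 7 4 9]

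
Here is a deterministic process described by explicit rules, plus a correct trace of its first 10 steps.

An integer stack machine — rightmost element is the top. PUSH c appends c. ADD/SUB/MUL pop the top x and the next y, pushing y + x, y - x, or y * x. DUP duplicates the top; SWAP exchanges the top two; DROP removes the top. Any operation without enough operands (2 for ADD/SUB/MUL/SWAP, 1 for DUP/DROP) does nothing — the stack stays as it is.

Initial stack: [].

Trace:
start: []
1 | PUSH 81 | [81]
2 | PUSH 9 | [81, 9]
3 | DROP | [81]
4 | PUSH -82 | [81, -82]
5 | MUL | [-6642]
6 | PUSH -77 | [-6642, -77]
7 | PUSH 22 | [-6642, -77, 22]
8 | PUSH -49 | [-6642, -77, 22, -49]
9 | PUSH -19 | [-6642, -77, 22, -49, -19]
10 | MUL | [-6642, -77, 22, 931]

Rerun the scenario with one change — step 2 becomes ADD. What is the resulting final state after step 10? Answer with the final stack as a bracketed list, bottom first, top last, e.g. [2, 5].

[-82, -77, 22, 931]

(re-executing from step 2 with the substitution; state before step 2: [81])
2 | ADD | [81]
3 | DROP | []
4 | PUSH -82 | [-82]
5 | MUL | [-82]
6 | PUSH -77 | [-82, -77]
7 | PUSH 22 | [-82, -77, 22]
8 | PUSH -49 | [-82, -77, 22, -49]
9 | PUSH -19 | [-82, -77, 22, -49, -19]
10 | MUL | [-82, -77, 22, 931]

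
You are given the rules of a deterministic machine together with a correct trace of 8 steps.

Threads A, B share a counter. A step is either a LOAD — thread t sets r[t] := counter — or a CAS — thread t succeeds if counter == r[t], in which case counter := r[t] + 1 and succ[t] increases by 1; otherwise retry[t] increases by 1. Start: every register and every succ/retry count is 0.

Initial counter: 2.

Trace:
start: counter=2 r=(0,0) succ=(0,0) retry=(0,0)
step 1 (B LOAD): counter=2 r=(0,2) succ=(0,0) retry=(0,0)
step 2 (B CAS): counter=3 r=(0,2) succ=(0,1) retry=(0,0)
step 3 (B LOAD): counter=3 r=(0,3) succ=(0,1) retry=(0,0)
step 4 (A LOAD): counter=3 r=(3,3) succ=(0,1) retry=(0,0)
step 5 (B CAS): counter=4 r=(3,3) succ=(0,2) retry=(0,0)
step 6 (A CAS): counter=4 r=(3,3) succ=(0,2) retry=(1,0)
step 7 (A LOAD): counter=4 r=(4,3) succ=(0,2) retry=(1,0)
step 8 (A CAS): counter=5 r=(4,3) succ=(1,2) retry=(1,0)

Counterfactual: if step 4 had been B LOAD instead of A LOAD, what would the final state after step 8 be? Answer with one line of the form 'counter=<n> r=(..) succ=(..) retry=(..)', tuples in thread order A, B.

counter=5 r=(4,3) succ=(1,2) retry=(1,0)

(re-executing from step 4 with the substitution; state before step 4: counter=3 r=(0,3) succ=(0,1) retry=(0,0))
step 4 (B LOAD): counter=3 r=(0,3) succ=(0,1) retry=(0,0)
step 5 (B CAS): counter=4 r=(0,3) succ=(0,2) retry=(0,0)
step 6 (A CAS): counter=4 r=(0,3) succ=(0,2) retry=(1,0)
step 7 (A LOAD): counter=4 r=(4,3) succ=(0,2) retry=(1,0)
step 8 (A CAS): counter=5 r=(4,3) succ=(1,2) retry=(1,0)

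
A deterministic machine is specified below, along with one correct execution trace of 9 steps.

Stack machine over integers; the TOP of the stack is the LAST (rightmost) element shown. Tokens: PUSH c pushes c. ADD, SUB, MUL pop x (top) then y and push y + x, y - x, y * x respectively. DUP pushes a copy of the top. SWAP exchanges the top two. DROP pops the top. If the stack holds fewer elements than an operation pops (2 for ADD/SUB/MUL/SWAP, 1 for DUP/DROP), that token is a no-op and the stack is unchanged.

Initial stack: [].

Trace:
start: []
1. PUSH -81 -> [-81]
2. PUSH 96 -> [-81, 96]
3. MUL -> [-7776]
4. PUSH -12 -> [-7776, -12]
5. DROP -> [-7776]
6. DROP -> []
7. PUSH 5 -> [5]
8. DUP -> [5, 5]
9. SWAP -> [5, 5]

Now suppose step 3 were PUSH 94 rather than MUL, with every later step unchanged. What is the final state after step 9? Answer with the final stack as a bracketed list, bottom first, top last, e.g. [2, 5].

[-81, 96, 5, 5]

(re-executing from step 3 with the substitution; state before step 3: [-81, 96])
3. PUSH 94 -> [-81, 96, 94]
4. PUSH -12 -> [-81, 96, 94, -12]
5. DROP -> [-81, 96, 94]
6. DROP -> [-81, 96]
7. PUSH 5 -> [-81, 96, 5]
8. DUP -> [-81, 96, 5, 5]
9. SWAP -> [-81, 96, 5, 5]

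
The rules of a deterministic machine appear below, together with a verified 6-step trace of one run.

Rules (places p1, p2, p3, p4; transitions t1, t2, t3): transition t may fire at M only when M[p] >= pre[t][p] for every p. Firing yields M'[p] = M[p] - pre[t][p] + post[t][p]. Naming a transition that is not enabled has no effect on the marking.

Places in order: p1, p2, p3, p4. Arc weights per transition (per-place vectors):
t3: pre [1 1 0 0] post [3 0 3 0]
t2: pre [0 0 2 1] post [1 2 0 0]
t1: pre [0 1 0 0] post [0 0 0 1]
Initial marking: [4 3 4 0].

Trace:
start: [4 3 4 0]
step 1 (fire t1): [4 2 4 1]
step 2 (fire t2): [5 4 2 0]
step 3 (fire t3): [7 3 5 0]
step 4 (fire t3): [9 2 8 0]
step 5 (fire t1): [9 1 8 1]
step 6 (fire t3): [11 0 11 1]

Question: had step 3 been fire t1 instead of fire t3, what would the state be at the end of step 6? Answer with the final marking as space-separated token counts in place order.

(re-executing from step 3 with the substitution; state before step 3: [5 4 2 0])
step 3 (fire t1): [5 3 2 1]
step 4 (fire t3): [7 2 5 1]
step 5 (fire t1): [7 1 5 2]
step 6 (fire t3): [9 0 8 2]

9 0 8 2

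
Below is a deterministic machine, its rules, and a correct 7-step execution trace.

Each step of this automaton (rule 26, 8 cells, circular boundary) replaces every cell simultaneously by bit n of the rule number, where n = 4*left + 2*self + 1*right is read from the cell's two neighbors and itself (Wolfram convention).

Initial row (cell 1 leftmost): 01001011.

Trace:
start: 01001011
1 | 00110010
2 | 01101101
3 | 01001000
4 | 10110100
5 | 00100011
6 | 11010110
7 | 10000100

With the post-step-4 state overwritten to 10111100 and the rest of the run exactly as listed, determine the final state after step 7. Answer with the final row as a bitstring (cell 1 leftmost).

state after step 4 := 10111100
5 | 00100011
6 | 11010110
7 | 10000100

10000100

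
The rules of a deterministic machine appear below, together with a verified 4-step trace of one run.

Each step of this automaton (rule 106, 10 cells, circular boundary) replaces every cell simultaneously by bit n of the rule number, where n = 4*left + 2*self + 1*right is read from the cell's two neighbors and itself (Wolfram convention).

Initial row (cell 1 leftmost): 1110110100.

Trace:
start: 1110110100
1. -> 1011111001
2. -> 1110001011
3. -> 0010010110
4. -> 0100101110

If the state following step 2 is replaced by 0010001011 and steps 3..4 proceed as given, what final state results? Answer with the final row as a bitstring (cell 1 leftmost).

1000101101

state after step 2 := 0010001011
3. -> 0100010111
4. -> 1000101101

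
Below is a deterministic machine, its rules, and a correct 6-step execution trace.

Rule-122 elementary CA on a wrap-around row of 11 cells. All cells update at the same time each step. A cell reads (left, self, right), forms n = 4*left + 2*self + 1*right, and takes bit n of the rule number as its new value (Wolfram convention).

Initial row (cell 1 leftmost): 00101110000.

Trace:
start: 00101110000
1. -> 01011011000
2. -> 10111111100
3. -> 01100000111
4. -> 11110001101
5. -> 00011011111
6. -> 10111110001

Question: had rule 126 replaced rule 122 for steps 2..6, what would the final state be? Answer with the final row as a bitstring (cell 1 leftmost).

00110110000

(re-executing steps 2..6 under rule 126; state before step 2: 01011011000)
2. -> 11111111100
3. -> 10000000111
4. -> 11000001100
5. -> 11100011111
6. -> 00110110000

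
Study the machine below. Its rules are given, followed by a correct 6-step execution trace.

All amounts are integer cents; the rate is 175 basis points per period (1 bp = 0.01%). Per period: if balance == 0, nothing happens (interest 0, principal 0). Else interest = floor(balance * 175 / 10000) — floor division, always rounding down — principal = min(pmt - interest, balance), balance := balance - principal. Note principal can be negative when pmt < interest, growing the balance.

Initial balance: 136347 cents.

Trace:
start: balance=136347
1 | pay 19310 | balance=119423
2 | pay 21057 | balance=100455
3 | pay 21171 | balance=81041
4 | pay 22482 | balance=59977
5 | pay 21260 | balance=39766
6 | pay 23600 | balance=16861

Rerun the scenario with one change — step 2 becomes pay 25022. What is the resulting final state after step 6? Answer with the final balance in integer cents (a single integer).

12611

(re-executing from step 2 with the substitution; state before step 2: balance=119423)
2 | pay 25022 | balance=96490
3 | pay 21171 | balance=77007
4 | pay 22482 | balance=55872
5 | pay 21260 | balance=35589
6 | pay 23600 | balance=12611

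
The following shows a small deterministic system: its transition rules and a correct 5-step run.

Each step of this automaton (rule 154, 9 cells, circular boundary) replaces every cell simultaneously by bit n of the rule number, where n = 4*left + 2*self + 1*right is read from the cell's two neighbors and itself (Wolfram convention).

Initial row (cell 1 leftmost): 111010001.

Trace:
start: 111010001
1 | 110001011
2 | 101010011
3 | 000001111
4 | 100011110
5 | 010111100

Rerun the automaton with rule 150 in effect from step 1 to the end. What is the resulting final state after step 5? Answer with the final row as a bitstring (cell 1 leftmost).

101101111

(re-executing steps 1..5 under rule 150; state before step 1: 111010001)
1 | 110011010
2 | 001100010
3 | 010010111
4 | 011110010
5 | 101101111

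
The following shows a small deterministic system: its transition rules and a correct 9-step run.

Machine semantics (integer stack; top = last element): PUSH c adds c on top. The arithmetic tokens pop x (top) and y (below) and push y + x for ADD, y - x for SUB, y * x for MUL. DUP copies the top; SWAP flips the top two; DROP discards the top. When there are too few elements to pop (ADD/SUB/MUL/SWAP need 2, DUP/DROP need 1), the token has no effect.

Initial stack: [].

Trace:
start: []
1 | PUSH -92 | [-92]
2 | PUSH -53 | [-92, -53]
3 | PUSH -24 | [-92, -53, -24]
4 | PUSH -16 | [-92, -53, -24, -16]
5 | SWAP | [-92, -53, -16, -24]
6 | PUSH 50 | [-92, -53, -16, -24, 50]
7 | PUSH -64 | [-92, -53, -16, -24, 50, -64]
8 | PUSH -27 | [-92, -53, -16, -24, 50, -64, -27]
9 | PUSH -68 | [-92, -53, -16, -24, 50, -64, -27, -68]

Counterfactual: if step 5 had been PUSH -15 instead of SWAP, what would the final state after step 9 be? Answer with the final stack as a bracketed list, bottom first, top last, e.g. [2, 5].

[-92, -53, -24, -16, -15, 50, -64, -27, -68]

(re-executing from step 5 with the substitution; state before step 5: [-92, -53, -24, -16])
5 | PUSH -15 | [-92, -53, -24, -16, -15]
6 | PUSH 50 | [-92, -53, -24, -16, -15, 50]
7 | PUSH -64 | [-92, -53, -24, -16, -15, 50, -64]
8 | PUSH -27 | [-92, -53, -24, -16, -15, 50, -64, -27]
9 | PUSH -68 | [-92, -53, -24, -16, -15, 50, -64, -27, -68]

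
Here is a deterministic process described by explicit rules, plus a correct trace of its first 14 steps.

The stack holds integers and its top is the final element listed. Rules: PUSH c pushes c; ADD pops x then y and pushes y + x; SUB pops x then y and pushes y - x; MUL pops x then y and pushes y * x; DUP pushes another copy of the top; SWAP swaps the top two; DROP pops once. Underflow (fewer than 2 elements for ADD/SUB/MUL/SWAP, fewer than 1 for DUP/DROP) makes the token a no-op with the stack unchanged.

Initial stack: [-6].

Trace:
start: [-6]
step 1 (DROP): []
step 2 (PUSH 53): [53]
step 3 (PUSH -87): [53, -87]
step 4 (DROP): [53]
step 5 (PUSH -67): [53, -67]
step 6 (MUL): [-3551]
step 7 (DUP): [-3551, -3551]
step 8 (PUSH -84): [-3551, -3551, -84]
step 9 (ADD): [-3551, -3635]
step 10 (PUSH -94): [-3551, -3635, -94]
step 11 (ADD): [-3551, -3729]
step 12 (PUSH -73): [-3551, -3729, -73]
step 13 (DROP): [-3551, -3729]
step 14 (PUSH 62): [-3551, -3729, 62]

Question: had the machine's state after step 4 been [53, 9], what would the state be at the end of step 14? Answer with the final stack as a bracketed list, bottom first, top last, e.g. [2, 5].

state after step 4 := [53, 9]
step 5 (PUSH -67): [53, 9, -67]
step 6 (MUL): [53, -603]
step 7 (DUP): [53, -603, -603]
step 8 (PUSH -84): [53, -603, -603, -84]
step 9 (ADD): [53, -603, -687]
step 10 (PUSH -94): [53, -603, -687, -94]
step 11 (ADD): [53, -603, -781]
step 12 (PUSH -73): [53, -603, -781, -73]
step 13 (DROP): [53, -603, -781]
step 14 (PUSH 62): [53, -603, -781, 62]

[53, -603, -781, 62]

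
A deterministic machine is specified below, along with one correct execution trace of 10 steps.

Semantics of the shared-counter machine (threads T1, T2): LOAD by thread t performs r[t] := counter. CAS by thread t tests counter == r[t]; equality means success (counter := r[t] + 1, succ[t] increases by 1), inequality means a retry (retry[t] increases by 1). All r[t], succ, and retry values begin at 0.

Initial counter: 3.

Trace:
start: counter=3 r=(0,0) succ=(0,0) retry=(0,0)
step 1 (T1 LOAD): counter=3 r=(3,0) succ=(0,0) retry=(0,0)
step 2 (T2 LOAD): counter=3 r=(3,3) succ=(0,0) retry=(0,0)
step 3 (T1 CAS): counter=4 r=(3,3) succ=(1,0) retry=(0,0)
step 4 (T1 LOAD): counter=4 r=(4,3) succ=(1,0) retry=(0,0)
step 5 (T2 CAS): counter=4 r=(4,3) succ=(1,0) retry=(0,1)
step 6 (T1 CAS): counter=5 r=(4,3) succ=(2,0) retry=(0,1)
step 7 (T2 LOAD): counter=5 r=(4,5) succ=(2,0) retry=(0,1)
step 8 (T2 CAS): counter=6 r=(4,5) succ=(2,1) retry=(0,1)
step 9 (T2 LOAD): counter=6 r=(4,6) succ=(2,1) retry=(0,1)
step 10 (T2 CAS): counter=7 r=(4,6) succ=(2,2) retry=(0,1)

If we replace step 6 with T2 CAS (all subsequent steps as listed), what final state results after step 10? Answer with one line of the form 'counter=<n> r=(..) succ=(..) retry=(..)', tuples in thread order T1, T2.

(re-executing from step 6 with the substitution; state before step 6: counter=4 r=(4,3) succ=(1,0) retry=(0,1))
step 6 (T2 CAS): counter=4 r=(4,3) succ=(1,0) retry=(0,2)
step 7 (T2 LOAD): counter=4 r=(4,4) succ=(1,0) retry=(0,2)
step 8 (T2 CAS): counter=5 r=(4,4) succ=(1,1) retry=(0,2)
step 9 (T2 LOAD): counter=5 r=(4,5) succ=(1,1) retry=(0,2)
step 10 (T2 CAS): counter=6 r=(4,5) succ=(1,2) retry=(0,2)

counter=6 r=(4,5) succ=(1,2) retry=(0,2)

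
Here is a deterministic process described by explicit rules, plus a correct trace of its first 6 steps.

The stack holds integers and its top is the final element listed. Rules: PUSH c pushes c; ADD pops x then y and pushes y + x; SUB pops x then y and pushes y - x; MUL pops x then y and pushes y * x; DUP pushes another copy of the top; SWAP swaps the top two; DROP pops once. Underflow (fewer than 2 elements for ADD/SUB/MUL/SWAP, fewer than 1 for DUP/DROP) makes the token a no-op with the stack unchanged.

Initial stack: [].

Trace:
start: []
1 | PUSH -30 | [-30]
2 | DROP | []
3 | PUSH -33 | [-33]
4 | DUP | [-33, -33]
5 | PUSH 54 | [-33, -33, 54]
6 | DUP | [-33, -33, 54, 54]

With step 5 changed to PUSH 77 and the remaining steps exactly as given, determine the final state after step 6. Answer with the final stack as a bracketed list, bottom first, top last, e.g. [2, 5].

(re-executing from step 5 with the substitution; state before step 5: [-33, -33])
5 | PUSH 77 | [-33, -33, 77]
6 | DUP | [-33, -33, 77, 77]

[-33, -33, 77, 77]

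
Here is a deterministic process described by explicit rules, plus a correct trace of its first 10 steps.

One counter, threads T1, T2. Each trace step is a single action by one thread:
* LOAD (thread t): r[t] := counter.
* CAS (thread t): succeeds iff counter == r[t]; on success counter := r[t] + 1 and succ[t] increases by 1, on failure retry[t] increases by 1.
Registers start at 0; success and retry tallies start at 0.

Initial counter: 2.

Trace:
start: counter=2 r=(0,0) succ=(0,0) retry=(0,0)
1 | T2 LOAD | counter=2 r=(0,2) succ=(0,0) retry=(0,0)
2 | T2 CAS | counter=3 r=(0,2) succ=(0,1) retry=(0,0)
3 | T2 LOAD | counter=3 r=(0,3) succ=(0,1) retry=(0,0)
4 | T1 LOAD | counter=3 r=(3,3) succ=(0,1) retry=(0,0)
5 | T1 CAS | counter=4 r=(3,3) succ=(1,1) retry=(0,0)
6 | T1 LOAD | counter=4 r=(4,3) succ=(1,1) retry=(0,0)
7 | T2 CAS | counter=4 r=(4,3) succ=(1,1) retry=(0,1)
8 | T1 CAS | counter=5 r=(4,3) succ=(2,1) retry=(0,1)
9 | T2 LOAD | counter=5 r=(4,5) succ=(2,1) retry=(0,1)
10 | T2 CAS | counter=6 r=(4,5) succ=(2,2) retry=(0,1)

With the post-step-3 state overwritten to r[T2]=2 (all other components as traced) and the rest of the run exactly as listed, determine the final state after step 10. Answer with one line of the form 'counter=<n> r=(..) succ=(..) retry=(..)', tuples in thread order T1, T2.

state after step 3 := counter=3 r=(0,2) succ=(0,1) retry=(0,0)
4 | T1 LOAD | counter=3 r=(3,2) succ=(0,1) retry=(0,0)
5 | T1 CAS | counter=4 r=(3,2) succ=(1,1) retry=(0,0)
6 | T1 LOAD | counter=4 r=(4,2) succ=(1,1) retry=(0,0)
7 | T2 CAS | counter=4 r=(4,2) succ=(1,1) retry=(0,1)
8 | T1 CAS | counter=5 r=(4,2) succ=(2,1) retry=(0,1)
9 | T2 LOAD | counter=5 r=(4,5) succ=(2,1) retry=(0,1)
10 | T2 CAS | counter=6 r=(4,5) succ=(2,2) retry=(0,1)

counter=6 r=(4,5) succ=(2,2) retry=(0,1)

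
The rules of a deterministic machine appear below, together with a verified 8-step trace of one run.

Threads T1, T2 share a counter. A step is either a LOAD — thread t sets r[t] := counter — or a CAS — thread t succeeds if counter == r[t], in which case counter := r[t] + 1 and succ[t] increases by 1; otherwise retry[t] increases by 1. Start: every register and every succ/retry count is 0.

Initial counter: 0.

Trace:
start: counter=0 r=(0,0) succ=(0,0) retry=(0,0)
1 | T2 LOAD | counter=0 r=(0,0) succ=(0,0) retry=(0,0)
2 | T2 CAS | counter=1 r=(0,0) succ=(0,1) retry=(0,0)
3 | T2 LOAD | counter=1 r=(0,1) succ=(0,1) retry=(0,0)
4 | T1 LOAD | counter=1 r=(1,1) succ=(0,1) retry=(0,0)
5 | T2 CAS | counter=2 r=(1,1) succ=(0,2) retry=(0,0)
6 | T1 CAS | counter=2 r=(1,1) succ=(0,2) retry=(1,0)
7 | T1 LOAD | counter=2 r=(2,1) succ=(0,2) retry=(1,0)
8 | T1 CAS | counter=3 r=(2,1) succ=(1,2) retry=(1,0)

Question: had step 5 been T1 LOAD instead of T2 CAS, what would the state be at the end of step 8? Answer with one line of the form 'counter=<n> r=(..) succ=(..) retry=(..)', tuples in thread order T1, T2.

(re-executing from step 5 with the substitution; state before step 5: counter=1 r=(1,1) succ=(0,1) retry=(0,0))
5 | T1 LOAD | counter=1 r=(1,1) succ=(0,1) retry=(0,0)
6 | T1 CAS | counter=2 r=(1,1) succ=(1,1) retry=(0,0)
7 | T1 LOAD | counter=2 r=(2,1) succ=(1,1) retry=(0,0)
8 | T1 CAS | counter=3 r=(2,1) succ=(2,1) retry=(0,0)

counter=3 r=(2,1) succ=(2,1) retry=(0,0)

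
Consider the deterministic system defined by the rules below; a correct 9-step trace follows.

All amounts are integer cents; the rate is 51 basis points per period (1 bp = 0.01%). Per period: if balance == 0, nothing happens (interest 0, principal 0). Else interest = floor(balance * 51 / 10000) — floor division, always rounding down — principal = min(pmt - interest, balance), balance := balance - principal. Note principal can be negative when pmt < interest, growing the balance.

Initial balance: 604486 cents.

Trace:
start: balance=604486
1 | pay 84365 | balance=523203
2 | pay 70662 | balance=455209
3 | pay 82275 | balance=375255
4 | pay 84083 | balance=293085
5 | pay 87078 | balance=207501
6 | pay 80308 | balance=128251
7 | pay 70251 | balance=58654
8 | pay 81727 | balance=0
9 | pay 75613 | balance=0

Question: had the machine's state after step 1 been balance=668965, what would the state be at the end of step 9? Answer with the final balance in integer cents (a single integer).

state after step 1 := balance=668965
2 | pay 70662 | balance=601714
3 | pay 82275 | balance=522507
4 | pay 84083 | balance=441088
5 | pay 87078 | balance=356259
6 | pay 80308 | balance=277767
7 | pay 70251 | balance=208932
8 | pay 81727 | balance=128270
9 | pay 75613 | balance=53311

53311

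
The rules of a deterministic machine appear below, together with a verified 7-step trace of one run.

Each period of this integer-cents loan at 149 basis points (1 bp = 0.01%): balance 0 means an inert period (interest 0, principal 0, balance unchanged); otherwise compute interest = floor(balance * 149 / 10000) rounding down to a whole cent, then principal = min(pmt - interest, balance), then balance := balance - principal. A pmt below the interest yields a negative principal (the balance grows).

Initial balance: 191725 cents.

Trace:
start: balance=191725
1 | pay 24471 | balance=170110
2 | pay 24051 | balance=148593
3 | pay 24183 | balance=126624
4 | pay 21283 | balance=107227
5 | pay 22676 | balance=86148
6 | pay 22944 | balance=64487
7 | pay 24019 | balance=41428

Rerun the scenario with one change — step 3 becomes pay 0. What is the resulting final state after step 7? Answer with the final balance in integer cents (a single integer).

67086

(re-executing from step 3 with the substitution; state before step 3: balance=148593)
3 | pay 0 | balance=150807
4 | pay 21283 | balance=131771
5 | pay 22676 | balance=111058
6 | pay 22944 | balance=89768
7 | pay 24019 | balance=67086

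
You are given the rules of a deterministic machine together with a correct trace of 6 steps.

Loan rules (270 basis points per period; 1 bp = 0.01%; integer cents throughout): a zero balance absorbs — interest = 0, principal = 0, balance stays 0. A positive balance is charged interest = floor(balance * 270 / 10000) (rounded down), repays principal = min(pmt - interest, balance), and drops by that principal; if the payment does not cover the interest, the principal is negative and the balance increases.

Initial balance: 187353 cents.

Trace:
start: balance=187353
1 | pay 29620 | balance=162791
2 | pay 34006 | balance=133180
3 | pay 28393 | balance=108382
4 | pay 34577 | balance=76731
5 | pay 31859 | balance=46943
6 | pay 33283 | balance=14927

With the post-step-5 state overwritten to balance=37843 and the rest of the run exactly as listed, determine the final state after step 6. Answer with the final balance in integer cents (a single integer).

5581

state after step 5 := balance=37843
6 | pay 33283 | balance=5581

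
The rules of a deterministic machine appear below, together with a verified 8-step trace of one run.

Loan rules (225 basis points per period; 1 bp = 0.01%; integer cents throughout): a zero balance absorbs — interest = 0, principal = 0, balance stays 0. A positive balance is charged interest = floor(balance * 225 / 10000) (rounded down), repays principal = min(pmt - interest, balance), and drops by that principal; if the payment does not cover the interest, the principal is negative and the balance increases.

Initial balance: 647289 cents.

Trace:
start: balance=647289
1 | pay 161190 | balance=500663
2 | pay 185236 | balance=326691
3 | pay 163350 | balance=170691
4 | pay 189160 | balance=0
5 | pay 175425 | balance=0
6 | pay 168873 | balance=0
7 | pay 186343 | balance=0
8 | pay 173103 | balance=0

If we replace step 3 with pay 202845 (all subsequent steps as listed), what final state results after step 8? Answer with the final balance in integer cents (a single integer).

(re-executing from step 3 with the substitution; state before step 3: balance=326691)
3 | pay 202845 | balance=131196
4 | pay 189160 | balance=0
5 | pay 175425 | balance=0
6 | pay 168873 | balance=0
7 | pay 186343 | balance=0
8 | pay 173103 | balance=0

0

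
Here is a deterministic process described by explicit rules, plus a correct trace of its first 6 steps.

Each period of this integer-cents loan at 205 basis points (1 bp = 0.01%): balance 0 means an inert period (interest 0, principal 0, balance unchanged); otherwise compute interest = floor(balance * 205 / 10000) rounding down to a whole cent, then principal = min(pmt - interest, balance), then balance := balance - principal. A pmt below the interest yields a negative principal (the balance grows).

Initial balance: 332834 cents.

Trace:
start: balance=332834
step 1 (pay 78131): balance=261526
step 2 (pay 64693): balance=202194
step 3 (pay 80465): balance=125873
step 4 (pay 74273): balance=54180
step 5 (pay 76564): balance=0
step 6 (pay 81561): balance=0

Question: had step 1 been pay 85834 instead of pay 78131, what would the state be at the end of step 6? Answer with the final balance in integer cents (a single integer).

(re-executing from step 1 with the substitution; state before step 1: balance=332834)
step 1 (pay 85834): balance=253823
step 2 (pay 64693): balance=194333
step 3 (pay 80465): balance=117851
step 4 (pay 74273): balance=45993
step 5 (pay 76564): balance=0
step 6 (pay 81561): balance=0

0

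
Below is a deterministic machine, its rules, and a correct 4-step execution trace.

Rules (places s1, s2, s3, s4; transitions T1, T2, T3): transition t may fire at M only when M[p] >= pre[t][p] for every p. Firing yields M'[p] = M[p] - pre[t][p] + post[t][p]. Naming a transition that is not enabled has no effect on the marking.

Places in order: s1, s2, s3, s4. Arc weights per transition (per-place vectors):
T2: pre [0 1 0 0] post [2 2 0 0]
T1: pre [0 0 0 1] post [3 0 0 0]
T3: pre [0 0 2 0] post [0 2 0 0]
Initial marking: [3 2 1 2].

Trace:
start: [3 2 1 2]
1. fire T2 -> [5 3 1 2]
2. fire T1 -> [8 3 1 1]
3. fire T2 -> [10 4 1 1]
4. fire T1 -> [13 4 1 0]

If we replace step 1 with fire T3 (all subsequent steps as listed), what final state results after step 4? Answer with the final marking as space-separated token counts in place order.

11 3 1 0

(re-executing from step 1 with the substitution; state before step 1: [3 2 1 2])
1. fire T3 -> [3 2 1 2]
2. fire T1 -> [6 2 1 1]
3. fire T2 -> [8 3 1 1]
4. fire T1 -> [11 3 1 0]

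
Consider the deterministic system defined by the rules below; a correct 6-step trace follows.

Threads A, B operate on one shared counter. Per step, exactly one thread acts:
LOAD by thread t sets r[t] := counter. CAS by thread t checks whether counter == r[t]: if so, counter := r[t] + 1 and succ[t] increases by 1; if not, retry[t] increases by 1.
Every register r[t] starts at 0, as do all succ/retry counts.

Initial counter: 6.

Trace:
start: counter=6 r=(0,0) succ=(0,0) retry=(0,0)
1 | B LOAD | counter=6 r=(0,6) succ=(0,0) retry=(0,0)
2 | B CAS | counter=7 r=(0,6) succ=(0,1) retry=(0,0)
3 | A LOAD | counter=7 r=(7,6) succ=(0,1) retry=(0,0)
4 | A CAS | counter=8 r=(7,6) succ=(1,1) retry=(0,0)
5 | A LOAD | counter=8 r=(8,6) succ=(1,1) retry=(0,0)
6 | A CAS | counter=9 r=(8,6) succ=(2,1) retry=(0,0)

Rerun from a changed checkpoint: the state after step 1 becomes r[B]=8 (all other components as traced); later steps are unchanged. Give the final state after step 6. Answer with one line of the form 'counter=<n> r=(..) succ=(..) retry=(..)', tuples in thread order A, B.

state after step 1 := counter=6 r=(0,8) succ=(0,0) retry=(0,0)
2 | B CAS | counter=6 r=(0,8) succ=(0,0) retry=(0,1)
3 | A LOAD | counter=6 r=(6,8) succ=(0,0) retry=(0,1)
4 | A CAS | counter=7 r=(6,8) succ=(1,0) retry=(0,1)
5 | A LOAD | counter=7 r=(7,8) succ=(1,0) retry=(0,1)
6 | A CAS | counter=8 r=(7,8) succ=(2,0) retry=(0,1)

counter=8 r=(7,8) succ=(2,0) retry=(0,1)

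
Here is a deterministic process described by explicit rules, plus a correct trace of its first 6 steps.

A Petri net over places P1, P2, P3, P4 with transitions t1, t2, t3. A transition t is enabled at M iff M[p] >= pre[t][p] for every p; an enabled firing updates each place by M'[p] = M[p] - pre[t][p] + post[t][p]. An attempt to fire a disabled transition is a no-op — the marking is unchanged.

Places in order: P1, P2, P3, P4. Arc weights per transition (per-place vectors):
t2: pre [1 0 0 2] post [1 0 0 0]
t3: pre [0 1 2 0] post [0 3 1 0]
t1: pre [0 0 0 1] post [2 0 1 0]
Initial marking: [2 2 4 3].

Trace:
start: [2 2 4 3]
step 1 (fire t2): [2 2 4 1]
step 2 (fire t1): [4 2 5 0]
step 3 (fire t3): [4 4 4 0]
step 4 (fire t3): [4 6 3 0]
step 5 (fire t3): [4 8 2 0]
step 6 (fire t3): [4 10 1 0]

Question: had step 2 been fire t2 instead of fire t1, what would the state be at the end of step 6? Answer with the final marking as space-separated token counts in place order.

2 8 1 1

(re-executing from step 2 with the substitution; state before step 2: [2 2 4 1])
step 2 (fire t2): [2 2 4 1]
step 3 (fire t3): [2 4 3 1]
step 4 (fire t3): [2 6 2 1]
step 5 (fire t3): [2 8 1 1]
step 6 (fire t3): [2 8 1 1]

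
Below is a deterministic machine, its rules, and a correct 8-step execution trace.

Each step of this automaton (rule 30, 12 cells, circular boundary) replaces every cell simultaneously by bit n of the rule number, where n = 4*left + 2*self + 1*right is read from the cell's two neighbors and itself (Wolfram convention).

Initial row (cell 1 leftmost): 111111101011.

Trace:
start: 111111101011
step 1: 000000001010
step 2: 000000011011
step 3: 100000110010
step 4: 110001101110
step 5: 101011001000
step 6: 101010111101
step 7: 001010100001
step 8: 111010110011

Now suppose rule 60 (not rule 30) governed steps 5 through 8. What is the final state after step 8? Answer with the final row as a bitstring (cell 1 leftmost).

(re-executing steps 5..8 under rule 60; state before step 5: 110001101110)
step 5: 101001011001
step 6: 011101110101
step 7: 110011001111
step 8: 001010101000

001010101000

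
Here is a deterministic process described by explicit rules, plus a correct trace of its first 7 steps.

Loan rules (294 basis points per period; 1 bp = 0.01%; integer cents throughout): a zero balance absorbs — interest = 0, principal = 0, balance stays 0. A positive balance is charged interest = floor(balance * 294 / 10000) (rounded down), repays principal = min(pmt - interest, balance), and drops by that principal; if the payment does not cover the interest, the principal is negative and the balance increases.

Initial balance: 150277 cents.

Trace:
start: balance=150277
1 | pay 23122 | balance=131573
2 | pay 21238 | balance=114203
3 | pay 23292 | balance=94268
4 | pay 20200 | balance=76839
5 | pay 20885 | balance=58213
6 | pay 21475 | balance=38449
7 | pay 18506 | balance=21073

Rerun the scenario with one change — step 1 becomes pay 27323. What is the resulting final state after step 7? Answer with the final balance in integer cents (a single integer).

(re-executing from step 1 with the substitution; state before step 1: balance=150277)
1 | pay 27323 | balance=127372
2 | pay 21238 | balance=109878
3 | pay 23292 | balance=89816
4 | pay 20200 | balance=72256
5 | pay 20885 | balance=53495
6 | pay 21475 | balance=33592
7 | pay 18506 | balance=16073

16073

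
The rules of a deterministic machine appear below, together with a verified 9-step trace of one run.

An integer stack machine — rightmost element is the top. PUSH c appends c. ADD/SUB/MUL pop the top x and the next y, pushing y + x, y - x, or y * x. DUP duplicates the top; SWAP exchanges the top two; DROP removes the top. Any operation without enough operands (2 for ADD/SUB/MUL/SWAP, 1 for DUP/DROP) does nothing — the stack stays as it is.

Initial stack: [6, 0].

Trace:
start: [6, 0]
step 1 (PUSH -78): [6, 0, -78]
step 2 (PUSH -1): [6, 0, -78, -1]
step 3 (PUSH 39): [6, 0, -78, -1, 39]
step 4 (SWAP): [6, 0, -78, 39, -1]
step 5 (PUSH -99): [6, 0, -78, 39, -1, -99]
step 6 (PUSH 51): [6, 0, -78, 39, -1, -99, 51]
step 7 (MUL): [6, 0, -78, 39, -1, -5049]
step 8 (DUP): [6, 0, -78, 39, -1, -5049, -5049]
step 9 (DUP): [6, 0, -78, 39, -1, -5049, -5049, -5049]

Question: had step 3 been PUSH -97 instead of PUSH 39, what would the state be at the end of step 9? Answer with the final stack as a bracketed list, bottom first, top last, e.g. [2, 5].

(re-executing from step 3 with the substitution; state before step 3: [6, 0, -78, -1])
step 3 (PUSH -97): [6, 0, -78, -1, -97]
step 4 (SWAP): [6, 0, -78, -97, -1]
step 5 (PUSH -99): [6, 0, -78, -97, -1, -99]
step 6 (PUSH 51): [6, 0, -78, -97, -1, -99, 51]
step 7 (MUL): [6, 0, -78, -97, -1, -5049]
step 8 (DUP): [6, 0, -78, -97, -1, -5049, -5049]
step 9 (DUP): [6, 0, -78, -97, -1, -5049, -5049, -5049]

[6, 0, -78, -97, -1, -5049, -5049, -5049]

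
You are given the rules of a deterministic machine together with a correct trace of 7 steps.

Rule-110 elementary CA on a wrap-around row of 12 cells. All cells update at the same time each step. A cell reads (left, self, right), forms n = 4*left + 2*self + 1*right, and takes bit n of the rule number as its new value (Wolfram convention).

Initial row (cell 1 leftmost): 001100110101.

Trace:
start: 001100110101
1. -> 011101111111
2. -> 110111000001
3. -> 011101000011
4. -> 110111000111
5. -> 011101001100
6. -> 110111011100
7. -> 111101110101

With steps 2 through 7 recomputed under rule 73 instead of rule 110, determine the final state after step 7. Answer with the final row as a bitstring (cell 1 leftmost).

010101010101

(re-executing steps 2..7 under rule 73; state before step 2: 011101111111)
2. -> 010101000001
3. -> 000000011100
4. -> 111111010101
5. -> 000001000001
6. -> 011100011100
7. -> 010101010101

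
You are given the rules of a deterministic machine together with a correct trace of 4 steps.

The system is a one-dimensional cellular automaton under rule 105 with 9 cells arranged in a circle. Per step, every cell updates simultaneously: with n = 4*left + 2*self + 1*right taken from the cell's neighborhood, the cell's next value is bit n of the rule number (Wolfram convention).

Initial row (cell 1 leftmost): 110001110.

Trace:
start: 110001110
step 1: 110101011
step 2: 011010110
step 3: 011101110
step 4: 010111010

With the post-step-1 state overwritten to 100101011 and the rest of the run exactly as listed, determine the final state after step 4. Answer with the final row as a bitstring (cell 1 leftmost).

000001001

state after step 1 := 100101011
step 2: 100010110
step 3: 001001111
step 4: 000001001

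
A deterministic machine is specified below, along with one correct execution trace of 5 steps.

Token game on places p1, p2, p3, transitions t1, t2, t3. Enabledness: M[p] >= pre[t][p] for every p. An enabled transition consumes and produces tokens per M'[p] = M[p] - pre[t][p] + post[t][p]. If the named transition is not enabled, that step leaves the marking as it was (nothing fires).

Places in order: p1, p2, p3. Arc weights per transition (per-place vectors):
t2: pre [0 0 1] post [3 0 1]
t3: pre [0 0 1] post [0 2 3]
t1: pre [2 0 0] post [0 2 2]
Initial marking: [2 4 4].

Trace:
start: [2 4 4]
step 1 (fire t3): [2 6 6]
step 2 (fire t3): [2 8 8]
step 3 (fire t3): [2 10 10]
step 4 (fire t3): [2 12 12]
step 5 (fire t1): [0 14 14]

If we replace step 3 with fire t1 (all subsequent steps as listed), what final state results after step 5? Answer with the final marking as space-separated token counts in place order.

(re-executing from step 3 with the substitution; state before step 3: [2 8 8])
step 3 (fire t1): [0 10 10]
step 4 (fire t3): [0 12 12]
step 5 (fire t1): [0 12 12]

0 12 12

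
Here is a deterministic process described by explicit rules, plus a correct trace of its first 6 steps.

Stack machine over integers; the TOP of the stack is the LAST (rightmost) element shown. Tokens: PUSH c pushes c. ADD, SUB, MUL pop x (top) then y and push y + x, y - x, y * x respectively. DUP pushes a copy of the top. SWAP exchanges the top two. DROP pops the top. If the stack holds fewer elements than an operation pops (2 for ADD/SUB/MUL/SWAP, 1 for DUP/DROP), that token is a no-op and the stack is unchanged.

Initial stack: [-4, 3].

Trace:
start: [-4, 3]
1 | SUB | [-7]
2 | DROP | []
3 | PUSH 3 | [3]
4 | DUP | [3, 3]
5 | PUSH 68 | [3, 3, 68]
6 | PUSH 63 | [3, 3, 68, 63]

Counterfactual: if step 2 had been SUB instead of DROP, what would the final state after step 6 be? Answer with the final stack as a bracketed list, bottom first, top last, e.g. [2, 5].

[-7, 3, 3, 68, 63]

(re-executing from step 2 with the substitution; state before step 2: [-7])
2 | SUB | [-7]
3 | PUSH 3 | [-7, 3]
4 | DUP | [-7, 3, 3]
5 | PUSH 68 | [-7, 3, 3, 68]
6 | PUSH 63 | [-7, 3, 3, 68, 63]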